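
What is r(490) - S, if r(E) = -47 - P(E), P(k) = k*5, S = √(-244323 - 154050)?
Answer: -2497 - I*√398373 ≈ -2497.0 - 631.17*I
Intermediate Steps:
S = I*√398373 (S = √(-398373) = I*√398373 ≈ 631.17*I)
P(k) = 5*k
r(E) = -47 - 5*E
r(490) - S = (-47 - 5*490) - I*√398373 = (-47 - 2450) - I*√398373 = -2497 - I*√398373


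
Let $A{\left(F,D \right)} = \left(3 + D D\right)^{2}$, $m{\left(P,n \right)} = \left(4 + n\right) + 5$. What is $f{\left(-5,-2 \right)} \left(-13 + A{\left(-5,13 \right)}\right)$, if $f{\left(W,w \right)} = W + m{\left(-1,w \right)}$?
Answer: $59142$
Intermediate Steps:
$m{\left(P,n \right)} = 9 + n$
$A{\left(F,D \right)} = \left(3 + D^{2}\right)^{2}$
$f{\left(W,w \right)} = 9 + W + w$ ($f{\left(W,w \right)} = W + \left(9 + w\right) = 9 + W + w$)
$f{\left(-5,-2 \right)} \left(-13 + A{\left(-5,13 \right)}\right) = \left(9 - 5 - 2\right) \left(-13 + \left(3 + 13^{2}\right)^{2}\right) = 2 \left(-13 + \left(3 + 169\right)^{2}\right) = 2 \left(-13 + 172^{2}\right) = 2 \left(-13 + 29584\right) = 2 \cdot 29571 = 59142$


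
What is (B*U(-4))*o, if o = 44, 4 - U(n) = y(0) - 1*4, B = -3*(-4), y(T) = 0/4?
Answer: 4224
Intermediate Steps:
y(T) = 0 (y(T) = 0*(1/4) = 0)
B = 12
U(n) = 8 (U(n) = 4 - (0 - 1*4) = 4 - (0 - 4) = 4 - 1*(-4) = 4 + 4 = 8)
(B*U(-4))*o = (12*8)*44 = 96*44 = 4224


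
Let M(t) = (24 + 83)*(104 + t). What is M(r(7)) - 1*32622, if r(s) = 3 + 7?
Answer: -20424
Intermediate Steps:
r(s) = 10
M(t) = 11128 + 107*t (M(t) = 107*(104 + t) = 11128 + 107*t)
M(r(7)) - 1*32622 = (11128 + 107*10) - 1*32622 = (11128 + 1070) - 32622 = 12198 - 32622 = -20424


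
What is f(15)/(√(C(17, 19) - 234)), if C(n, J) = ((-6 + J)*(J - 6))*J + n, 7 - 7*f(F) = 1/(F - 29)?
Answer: 33*√2994/97804 ≈ 0.018462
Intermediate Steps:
f(F) = 1 - 1/(7*(-29 + F)) (f(F) = 1 - 1/(7*(F - 29)) = 1 - 1/(7*(-29 + F)))
C(n, J) = n + J*(-6 + J)² (C(n, J) = ((-6 + J)*(-6 + J))*J + n = (-6 + J)²*J + n = J*(-6 + J)² + n = n + J*(-6 + J)²)
f(15)/(√(C(17, 19) - 234)) = ((-204/7 + 15)/(-29 + 15))/(√((17 + 19*(-6 + 19)²) - 234)) = (-99/7/(-14))/(√((17 + 19*13²) - 234)) = (-1/14*(-99/7))/(√((17 + 19*169) - 234)) = 99/(98*(√((17 + 3211) - 234))) = 99/(98*(√(3228 - 234))) = 99/(98*(√2994)) = 99*(√2994/2994)/98 = 33*√2994/97804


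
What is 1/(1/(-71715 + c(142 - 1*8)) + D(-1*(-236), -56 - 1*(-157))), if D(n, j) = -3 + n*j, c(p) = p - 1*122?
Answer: 71703/1708897598 ≈ 4.1959e-5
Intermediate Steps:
c(p) = -122 + p (c(p) = p - 122 = -122 + p)
D(n, j) = -3 + j*n
1/(1/(-71715 + c(142 - 1*8)) + D(-1*(-236), -56 - 1*(-157))) = 1/(1/(-71715 + (-122 + (142 - 1*8))) + (-3 + (-56 - 1*(-157))*(-1*(-236)))) = 1/(1/(-71715 + (-122 + (142 - 8))) + (-3 + (-56 + 157)*236)) = 1/(1/(-71715 + (-122 + 134)) + (-3 + 101*236)) = 1/(1/(-71715 + 12) + (-3 + 23836)) = 1/(1/(-71703) + 23833) = 1/(-1/71703 + 23833) = 1/(1708897598/71703) = 71703/1708897598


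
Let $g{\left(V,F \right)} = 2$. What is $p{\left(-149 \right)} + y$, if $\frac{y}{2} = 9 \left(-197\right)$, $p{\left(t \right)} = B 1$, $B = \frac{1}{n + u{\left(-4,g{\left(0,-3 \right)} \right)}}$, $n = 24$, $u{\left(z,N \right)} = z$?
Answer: $- \frac{70919}{20} \approx -3545.9$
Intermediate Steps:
$B = \frac{1}{20}$ ($B = \frac{1}{24 - 4} = \frac{1}{20} \approx 0.05$)
$p{\left(t \right)} = \frac{1}{20}$ ($p{\left(t \right)} = \frac{1}{20} \cdot 1 = \frac{1}{20}$)
$y = -3546$ ($y = 2 \cdot 9 \left(-197\right) = 2 \left(-1773\right) = -3546$)
$p{\left(-149 \right)} + y = \frac{1}{20} - 3546 = - \frac{70919}{20}$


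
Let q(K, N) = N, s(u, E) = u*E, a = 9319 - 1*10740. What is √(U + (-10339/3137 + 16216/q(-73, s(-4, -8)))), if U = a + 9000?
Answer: √318150257995/6274 ≈ 89.902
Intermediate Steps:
a = -1421 (a = 9319 - 10740 = -1421)
s(u, E) = E*u
U = 7579 (U = -1421 + 9000 = 7579)
√(U + (-10339/3137 + 16216/q(-73, s(-4, -8)))) = √(7579 + (-10339/3137 + 16216/((-8*(-4))))) = √(7579 + (-10339*1/3137 + 16216/32)) = √(7579 + (-10339/3137 + 16216*(1/32))) = √(7579 + (-10339/3137 + 2027/4)) = √(7579 + 6317343/12548) = √(101418635/12548) = √318150257995/6274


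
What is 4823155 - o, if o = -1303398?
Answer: 6126553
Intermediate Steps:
4823155 - o = 4823155 - 1*(-1303398) = 4823155 + 1303398 = 6126553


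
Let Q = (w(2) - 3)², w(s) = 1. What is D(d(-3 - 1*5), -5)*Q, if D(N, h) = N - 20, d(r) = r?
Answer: -112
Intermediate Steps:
D(N, h) = -20 + N
Q = 4 (Q = (1 - 3)² = (-2)² = 4)
D(d(-3 - 1*5), -5)*Q = (-20 + (-3 - 1*5))*4 = (-20 + (-3 - 5))*4 = (-20 - 8)*4 = -28*4 = -112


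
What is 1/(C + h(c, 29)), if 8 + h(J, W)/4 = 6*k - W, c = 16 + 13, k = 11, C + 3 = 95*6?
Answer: 1/683 ≈ 0.0014641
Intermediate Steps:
C = 567 (C = -3 + 95*6 = -3 + 570 = 567)
c = 29
h(J, W) = 232 - 4*W (h(J, W) = -32 + 4*(6*11 - W) = -32 + 4*(66 - W) = -32 + (264 - 4*W) = 232 - 4*W)
1/(C + h(c, 29)) = 1/(567 + (232 - 4*29)) = 1/(567 + (232 - 116)) = 1/(567 + 116) = 1/683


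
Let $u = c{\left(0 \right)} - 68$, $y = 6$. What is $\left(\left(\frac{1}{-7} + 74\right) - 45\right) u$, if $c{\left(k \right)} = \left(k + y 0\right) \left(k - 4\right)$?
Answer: $- \frac{13736}{7} \approx -1962.3$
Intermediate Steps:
$c{\left(k \right)} = k \left(-4 + k\right)$ ($c{\left(k \right)} = \left(k + 6 \cdot 0\right) \left(k - 4\right) = \left(k + 0\right) \left(-4 + k\right) = k \left(-4 + k\right)$)
$u = -68$ ($u = 0 \left(-4 + 0\right) - 68 = 0 \left(-4\right) - 68 = 0 - 68 = -68$)
$\left(\left(\frac{1}{-7} + 74\right) - 45\right) u = \left(\left(\frac{1}{-7} + 74\right) - 45\right) \left(-68\right) = \left(\left(- \frac{1}{7} + 74\right) - 45\right) \left(-68\right) = \left(\frac{517}{7} - 45\right) \left(-68\right) = \frac{202}{7} \left(-68\right) = - \frac{13736}{7}$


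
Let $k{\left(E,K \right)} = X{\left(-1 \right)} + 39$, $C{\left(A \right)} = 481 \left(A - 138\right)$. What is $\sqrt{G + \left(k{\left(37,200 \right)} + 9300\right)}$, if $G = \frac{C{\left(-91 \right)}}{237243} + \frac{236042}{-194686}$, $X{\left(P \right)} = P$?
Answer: $\frac{8 \sqrt{77802253284524800616007}}{23093945349} \approx 96.625$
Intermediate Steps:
$C{\left(A \right)} = -66378 + 481 A$ ($C{\left(A \right)} = 481 \left(-138 + A\right) = -66378 + 481 A$)
$k{\left(E,K \right)} = 38$ ($k{\left(E,K \right)} = -1 + 39 = 38$)
$G = - \frac{38721890210}{23093945349}$ ($G = \frac{-66378 + 481 \left(-91\right)}{237243} + \frac{236042}{-194686} = \left(-66378 - 43771\right) \frac{1}{237243} + 236042 \left(- \frac{1}{194686}\right) = \left(-110149\right) \frac{1}{237243} - \frac{118021}{97343} = - \frac{110149}{237243} - \frac{118021}{97343} = - \frac{38721890210}{23093945349} \approx -1.6767$)
$\sqrt{G + \left(k{\left(37,200 \right)} + 9300\right)} = \sqrt{- \frac{38721890210}{23093945349} + \left(38 + 9300\right)} = \sqrt{- \frac{38721890210}{23093945349} + 9338} = \sqrt{\frac{215612539778752}{23093945349}} = \frac{8 \sqrt{77802253284524800616007}}{23093945349}$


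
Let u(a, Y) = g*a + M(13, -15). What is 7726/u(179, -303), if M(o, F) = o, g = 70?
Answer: 7726/12543 ≈ 0.61596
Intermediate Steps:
u(a, Y) = 13 + 70*a (u(a, Y) = 70*a + 13 = 13 + 70*a)
7726/u(179, -303) = 7726/(13 + 70*179) = 7726/(13 + 12530) = 7726/12543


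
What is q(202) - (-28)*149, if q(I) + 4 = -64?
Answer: 4104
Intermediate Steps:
q(I) = -68 (q(I) = -4 - 64 = -68)
q(202) - (-28)*149 = -68 - (-28)*149 = -68 - 1*(-4172) = -68 + 4172 = 4104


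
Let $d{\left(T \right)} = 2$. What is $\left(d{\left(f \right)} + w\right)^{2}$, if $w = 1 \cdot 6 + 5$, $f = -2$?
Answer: $169$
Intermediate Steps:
$w = 11$ ($w = 6 + 5 = 11$)
$\left(d{\left(f \right)} + w\right)^{2} = \left(2 + 11\right)^{2} = 13^{2} = 169$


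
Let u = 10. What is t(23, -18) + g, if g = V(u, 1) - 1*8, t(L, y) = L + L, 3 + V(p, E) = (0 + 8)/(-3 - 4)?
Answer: 237/7 ≈ 33.857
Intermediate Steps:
V(p, E) = -29/7 (V(p, E) = -3 + (0 + 8)/(-3 - 4) = -3 + 8/(-7) = -3 + 8*(-⅐) = -3 - 8/7 = -29/7)
t(L, y) = 2*L
g = -85/7 (g = -29/7 - 1*8 = -29/7 - 8 = -85/7 ≈ -12.143)
t(23, -18) + g = 2*23 - 85/7 = 46 - 85/7 = 237/7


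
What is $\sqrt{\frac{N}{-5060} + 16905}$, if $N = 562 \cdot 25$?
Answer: $\frac{5 \sqrt{173103106}}{506} \approx 130.01$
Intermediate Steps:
$N = 14050$
$\sqrt{\frac{N}{-5060} + 16905} = \sqrt{\frac{14050}{-5060} + 16905} = \sqrt{14050 \left(- \frac{1}{5060}\right) + 16905} = \sqrt{- \frac{1405}{506} + 16905} = \sqrt{\frac{8552525}{506}} = \frac{5 \sqrt{173103106}}{506}$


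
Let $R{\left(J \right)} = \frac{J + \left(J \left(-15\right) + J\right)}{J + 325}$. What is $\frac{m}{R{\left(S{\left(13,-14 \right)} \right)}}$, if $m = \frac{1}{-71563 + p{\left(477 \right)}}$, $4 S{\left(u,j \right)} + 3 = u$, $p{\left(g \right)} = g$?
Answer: $\frac{131}{924118} \approx 0.00014176$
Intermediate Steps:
$S{\left(u,j \right)} = - \frac{3}{4} + \frac{u}{4}$
$R{\left(J \right)} = - \frac{13 J}{325 + J}$ ($R{\left(J \right)} = \frac{J + \left(- 15 J + J\right)}{325 + J} = \frac{J - 14 J}{325 + J} = \frac{\left(-13\right) J}{325 + J} = - \frac{13 J}{325 + J}$)
$m = - \frac{1}{71086}$ ($m = \frac{1}{-71563 + 477} = \frac{1}{-71086} = - \frac{1}{71086} \approx -1.4067 \cdot 10^{-5}$)
$\frac{m}{R{\left(S{\left(13,-14 \right)} \right)}} = - \frac{1}{71086 \left(- \frac{13 \left(- \frac{3}{4} + \frac{1}{4} \cdot 13\right)}{325 + \left(- \frac{3}{4} + \frac{1}{4} \cdot 13\right)}\right)} = - \frac{1}{71086 \left(- \frac{13 \left(- \frac{3}{4} + \frac{13}{4}\right)}{325 + \left(- \frac{3}{4} + \frac{13}{4}\right)}\right)} = - \frac{1}{71086 \left(\left(-13\right) \frac{5}{2} \frac{1}{325 + \frac{5}{2}}\right)} = - \frac{1}{71086 \left(\left(-13\right) \frac{5}{2} \frac{1}{\frac{655}{2}}\right)} = - \frac{1}{71086 \left(\left(-13\right) \frac{5}{2} \cdot \frac{2}{655}\right)} = - \frac{1}{71086 \left(- \frac{13}{131}\right)} = \left(- \frac{1}{71086}\right) \left(- \frac{131}{13}\right) = \frac{131}{924118}$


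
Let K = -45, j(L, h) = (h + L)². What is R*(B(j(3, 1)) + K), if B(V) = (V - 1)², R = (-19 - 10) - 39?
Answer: -12240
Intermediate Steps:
j(L, h) = (L + h)²
R = -68 (R = -29 - 39 = -68)
B(V) = (-1 + V)²
R*(B(j(3, 1)) + K) = -68*((-1 + (3 + 1)²)² - 45) = -68*((-1 + 4²)² - 45) = -68*((-1 + 16)² - 45) = -68*(15² - 45) = -68*(225 - 45) = -68*180 = -12240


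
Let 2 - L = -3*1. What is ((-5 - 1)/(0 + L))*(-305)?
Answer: 366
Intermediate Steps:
L = 5 (L = 2 - (-3) = 2 - 1*(-3) = 2 + 3 = 5)
((-5 - 1)/(0 + L))*(-305) = ((-5 - 1)/(0 + 5))*(-305) = -6/5*(-305) = 366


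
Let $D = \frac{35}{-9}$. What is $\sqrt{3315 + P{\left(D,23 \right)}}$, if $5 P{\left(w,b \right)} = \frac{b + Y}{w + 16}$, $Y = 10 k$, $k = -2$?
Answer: $\frac{\sqrt{984652590}}{545} \approx 57.576$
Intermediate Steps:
$D = - \frac{35}{9}$ ($D = 35 \left(- \frac{1}{9}\right) = - \frac{35}{9} \approx -3.8889$)
$Y = -20$ ($Y = 10 \left(-2\right) = -20$)
$P{\left(w,b \right)} = \frac{-20 + b}{5 \left(16 + w\right)}$ ($P{\left(w,b \right)} = \frac{\left(b - 20\right) \frac{1}{w + 16}}{5} = \frac{\left(-20 + b\right) \frac{1}{16 + w}}{5} = \frac{\frac{1}{16 + w} \left(-20 + b\right)}{5} = \frac{-20 + b}{5 \left(16 + w\right)}$)
$\sqrt{3315 + P{\left(D,23 \right)}} = \sqrt{3315 + \frac{-20 + 23}{5 \left(16 - \frac{35}{9}\right)}} = \sqrt{3315 + \frac{1}{5} \frac{1}{\frac{109}{9}} \cdot 3} = \sqrt{3315 + \frac{1}{5} \cdot \frac{9}{109} \cdot 3} = \sqrt{3315 + \frac{27}{545}} = \sqrt{\frac{1806702}{545}} = \frac{\sqrt{984652590}}{545}$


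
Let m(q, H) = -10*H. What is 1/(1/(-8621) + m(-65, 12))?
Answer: -8621/1034521 ≈ -0.0083333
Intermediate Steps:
1/(1/(-8621) + m(-65, 12)) = 1/(1/(-8621) - 10*12) = 1/(-1/8621 - 120) = 1/(-1034521/8621) = -8621/1034521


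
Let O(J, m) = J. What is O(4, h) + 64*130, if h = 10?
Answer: 8324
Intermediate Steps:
O(4, h) + 64*130 = 4 + 64*130 = 4 + 8320 = 8324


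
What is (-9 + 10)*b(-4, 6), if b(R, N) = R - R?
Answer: 0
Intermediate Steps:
b(R, N) = 0
(-9 + 10)*b(-4, 6) = (-9 + 10)*0 = 1*0 = 0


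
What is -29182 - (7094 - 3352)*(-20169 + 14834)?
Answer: 19934388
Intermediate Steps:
-29182 - (7094 - 3352)*(-20169 + 14834) = -29182 - 3742*(-5335) = -29182 - 1*(-19963570) = -29182 + 19963570 = 19934388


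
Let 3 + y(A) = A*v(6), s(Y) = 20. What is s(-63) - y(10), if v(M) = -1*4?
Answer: 63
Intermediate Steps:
v(M) = -4
y(A) = -3 - 4*A (y(A) = -3 + A*(-4) = -3 - 4*A)
s(-63) - y(10) = 20 - (-3 - 4*10) = 20 - (-3 - 40) = 20 - 1*(-43) = 20 + 43 = 63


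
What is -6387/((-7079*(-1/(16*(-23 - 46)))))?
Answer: 7051248/7079 ≈ 996.08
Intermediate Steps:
-6387/((-7079*(-1/(16*(-23 - 46))))) = -6387/((-7079/((-16*(-69))))) = -6387/((-7079/1104)) = -6387/((-7079*1/1104)) = -6387/(-7079/1104) = -6387*(-1104/7079) = 7051248/7079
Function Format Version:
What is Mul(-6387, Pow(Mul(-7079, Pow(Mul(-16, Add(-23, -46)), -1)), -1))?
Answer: Rational(7051248, 7079) ≈ 996.08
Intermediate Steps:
Mul(-6387, Pow(Mul(-7079, Pow(Mul(-16, Add(-23, -46)), -1)), -1)) = Mul(-6387, Pow(Mul(-7079, Pow(Mul(-16, -69), -1)), -1)) = Mul(-6387, Pow(Mul(-7079, Pow(1104, -1)), -1)) = Mul(-6387, Pow(Mul(-7079, Rational(1, 1104)), -1)) = Mul(-6387, Pow(Rational(-7079, 1104), -1)) = Mul(-6387, Rational(-1104, 7079)) = Rational(7051248, 7079)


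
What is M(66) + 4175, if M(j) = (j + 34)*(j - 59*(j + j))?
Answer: -768025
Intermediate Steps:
M(j) = -117*j*(34 + j) (M(j) = (34 + j)*(j - 118*j) = (34 + j)*(-117*j) = -117*j*(34 + j))
M(66) + 4175 = -117*66*(34 + 66) + 4175 = -117*66*100 + 4175 = -772200 + 4175 = -768025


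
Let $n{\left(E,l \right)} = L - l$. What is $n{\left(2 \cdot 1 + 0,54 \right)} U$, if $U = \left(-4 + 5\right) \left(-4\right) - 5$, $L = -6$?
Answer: $540$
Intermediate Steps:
$U = -9$ ($U = 1 \left(-4\right) - 5 = -4 - 5 = -9$)
$n{\left(E,l \right)} = -6 - l$
$n{\left(2 \cdot 1 + 0,54 \right)} U = \left(-6 - 54\right) \left(-9\right) = \left(-60\right) \left(-9\right) = 540$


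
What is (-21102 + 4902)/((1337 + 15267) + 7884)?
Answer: -2025/3061 ≈ -0.66155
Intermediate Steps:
(-21102 + 4902)/((1337 + 15267) + 7884) = -16200/(16604 + 7884) = -16200/24488 = -16200*1/24488 = -2025/3061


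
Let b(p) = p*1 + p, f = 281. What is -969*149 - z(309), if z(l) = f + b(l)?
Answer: -145280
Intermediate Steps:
b(p) = 2*p (b(p) = p + p = 2*p)
z(l) = 281 + 2*l
-969*149 - z(309) = -969*149 - (281 + 2*309) = -144381 - (281 + 618) = -144381 - 1*899 = -144381 - 899 = -145280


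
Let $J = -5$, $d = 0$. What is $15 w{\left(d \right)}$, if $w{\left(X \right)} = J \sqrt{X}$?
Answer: $0$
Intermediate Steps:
$w{\left(X \right)} = - 5 \sqrt{X}$
$15 w{\left(d \right)} = 15 \left(- 5 \sqrt{0}\right) = 15 \left(\left(-5\right) 0\right) = 15 \cdot 0 = 0$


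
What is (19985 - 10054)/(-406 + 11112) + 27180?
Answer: 290999011/10706 ≈ 27181.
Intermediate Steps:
(19985 - 10054)/(-406 + 11112) + 27180 = 9931/10706 + 27180 = 290999011/10706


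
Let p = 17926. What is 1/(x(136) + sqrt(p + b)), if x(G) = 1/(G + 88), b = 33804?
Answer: -224/2595604479 + 50176*sqrt(51730)/2595604479 ≈ 0.0043966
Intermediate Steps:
x(G) = 1/(88 + G)
1/(x(136) + sqrt(p + b)) = 1/(1/(88 + 136) + sqrt(17926 + 33804)) = 1/(1/224 + sqrt(51730))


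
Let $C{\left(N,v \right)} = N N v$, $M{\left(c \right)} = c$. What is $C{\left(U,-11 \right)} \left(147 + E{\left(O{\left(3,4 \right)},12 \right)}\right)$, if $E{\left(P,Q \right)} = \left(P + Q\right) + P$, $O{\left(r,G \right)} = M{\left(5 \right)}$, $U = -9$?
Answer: $-150579$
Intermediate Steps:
$O{\left(r,G \right)} = 5$
$E{\left(P,Q \right)} = Q + 2 P$
$C{\left(N,v \right)} = v N^{2}$ ($C{\left(N,v \right)} = N^{2} v = v N^{2}$)
$C{\left(U,-11 \right)} \left(147 + E{\left(O{\left(3,4 \right)},12 \right)}\right) = - 11 \left(-9\right)^{2} \left(147 + \left(12 + 2 \cdot 5\right)\right) = \left(-11\right) 81 \left(147 + \left(12 + 10\right)\right) = - 891 \left(147 + 22\right) = \left(-891\right) 169 = -150579$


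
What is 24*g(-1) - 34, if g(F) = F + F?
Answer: -82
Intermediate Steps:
g(F) = 2*F
24*g(-1) - 34 = 24*(2*(-1)) - 34 = 24*(-2) - 34 = -48 - 34 = -82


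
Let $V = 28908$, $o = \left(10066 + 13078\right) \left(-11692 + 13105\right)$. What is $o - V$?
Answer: $32673564$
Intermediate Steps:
$o = 32702472$ ($o = 23144 \cdot 1413 = 32702472$)
$o - V = 32702472 - 28908 = 32673564$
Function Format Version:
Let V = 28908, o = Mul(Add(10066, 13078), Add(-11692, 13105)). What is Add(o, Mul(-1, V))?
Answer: 32673564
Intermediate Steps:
o = 32702472 (o = Mul(23144, 1413) = 32702472)
Add(o, Mul(-1, V)) = Add(32702472, Mul(-1, 28908)) = Add(32702472, -28908) = 32673564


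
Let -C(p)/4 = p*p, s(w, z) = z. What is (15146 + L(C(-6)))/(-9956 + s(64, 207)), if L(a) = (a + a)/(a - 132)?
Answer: -348382/224227 ≈ -1.5537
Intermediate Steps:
C(p) = -4*p**2 (C(p) = -4*p*p = -4*p**2)
L(a) = 2*a/(-132 + a) (L(a) = (2*a)/(-132 + a) = 2*a/(-132 + a))
(15146 + L(C(-6)))/(-9956 + s(64, 207)) = (15146 + 2*(-4*(-6)**2)/(-132 - 4*(-6)**2))/(-9956 + 207) = (15146 + 2*(-4*36)/(-132 - 4*36))/(-9749) = (15146 + 2*(-144)/(-132 - 144))*(-1/9749) = (15146 + 2*(-144)/(-276))*(-1/9749) = (15146 + 2*(-144)*(-1/276))*(-1/9749) = (15146 + 24/23)*(-1/9749) = (348382/23)*(-1/9749) = -348382/224227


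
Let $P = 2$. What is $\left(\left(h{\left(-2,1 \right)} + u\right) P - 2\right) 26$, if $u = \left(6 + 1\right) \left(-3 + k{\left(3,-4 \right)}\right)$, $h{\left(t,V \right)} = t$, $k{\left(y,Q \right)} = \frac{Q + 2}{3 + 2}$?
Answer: $- \frac{6968}{5} \approx -1393.6$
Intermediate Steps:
$k{\left(y,Q \right)} = \frac{2}{5} + \frac{Q}{5}$ ($k{\left(y,Q \right)} = \frac{2 + Q}{5} = \left(2 + Q\right) \frac{1}{5} = \frac{2}{5} + \frac{Q}{5}$)
$u = - \frac{119}{5}$ ($u = \left(6 + 1\right) \left(-3 + \left(\frac{2}{5} + \frac{1}{5} \left(-4\right)\right)\right) = 7 \left(-3 + \left(\frac{2}{5} - \frac{4}{5}\right)\right) = 7 \left(-3 - \frac{2}{5}\right) = 7 \left(- \frac{17}{5}\right) = - \frac{119}{5} \approx -23.8$)
$\left(\left(h{\left(-2,1 \right)} + u\right) P - 2\right) 26 = \left(\left(-2 - \frac{119}{5}\right) 2 - 2\right) 26 = \left(\left(- \frac{129}{5}\right) 2 - 2\right) 26 = \left(- \frac{258}{5} - 2\right) 26 = \left(- \frac{268}{5}\right) 26 = - \frac{6968}{5}$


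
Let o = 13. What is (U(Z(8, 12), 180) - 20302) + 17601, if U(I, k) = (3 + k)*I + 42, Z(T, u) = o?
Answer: -280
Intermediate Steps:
Z(T, u) = 13
U(I, k) = 42 + I*(3 + k) (U(I, k) = I*(3 + k) + 42 = 42 + I*(3 + k))
(U(Z(8, 12), 180) - 20302) + 17601 = ((42 + 3*13 + 13*180) - 20302) + 17601 = ((42 + 39 + 2340) - 20302) + 17601 = (2421 - 20302) + 17601 = -17881 + 17601 = -280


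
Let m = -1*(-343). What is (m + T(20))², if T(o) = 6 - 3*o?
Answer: 83521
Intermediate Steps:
m = 343
(m + T(20))² = (343 + (6 - 3*20))² = (343 + (6 - 60))² = (343 - 54)² = 289² = 83521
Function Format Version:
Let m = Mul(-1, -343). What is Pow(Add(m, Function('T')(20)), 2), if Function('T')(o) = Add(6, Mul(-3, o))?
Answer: 83521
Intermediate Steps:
m = 343
Pow(Add(m, Function('T')(20)), 2) = Pow(Add(343, Add(6, Mul(-3, 20))), 2) = Pow(Add(343, Add(6, -60)), 2) = Pow(Add(343, -54), 2) = Pow(289, 2) = 83521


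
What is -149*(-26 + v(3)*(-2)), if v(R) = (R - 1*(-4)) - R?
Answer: 5066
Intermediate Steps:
v(R) = 4 (v(R) = (R + 4) - R = (4 + R) - R = 4)
-149*(-26 + v(3)*(-2)) = -149*(-26 + 4*(-2)) = -149*(-26 - 8) = -149*(-34) = 5066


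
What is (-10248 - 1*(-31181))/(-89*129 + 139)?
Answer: -20933/11342 ≈ -1.8456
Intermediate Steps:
(-10248 - 1*(-31181))/(-89*129 + 139) = (-10248 + 31181)/(-11481 + 139) = 20933/(-11342) = 20933*(-1/11342) = -20933/11342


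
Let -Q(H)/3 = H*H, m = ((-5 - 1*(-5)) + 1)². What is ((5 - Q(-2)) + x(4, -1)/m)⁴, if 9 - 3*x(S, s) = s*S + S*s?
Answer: 21381376/81 ≈ 2.6397e+5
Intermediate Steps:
x(S, s) = 3 - 2*S*s/3 (x(S, s) = 3 - (s*S + S*s)/3 = 3 - (S*s + S*s)/3 = 3 - 2*S*s/3)
m = 1 (m = ((-5 + 5) + 1)² = (0 + 1)² = 1² = 1)
Q(H) = -3*H² (Q(H) = -3*H*H = -3*H²)
((5 - Q(-2)) + x(4, -1)/m)⁴ = ((5 - (-3)*(-2)²) + (3 - ⅔*4*(-1))/1)⁴ = ((5 - (-3)*4) + (3 + 8/3)*1)⁴ = ((5 - 1*(-12)) + (17/3)*1)⁴ = ((5 + 12) + 17/3)⁴ = (17 + 17/3)⁴ = (68/3)⁴ = 21381376/81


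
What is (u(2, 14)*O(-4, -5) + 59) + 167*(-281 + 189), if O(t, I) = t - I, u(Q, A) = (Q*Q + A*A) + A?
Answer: -15091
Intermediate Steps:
u(Q, A) = A + A² + Q² (u(Q, A) = (Q² + A²) + A = (A² + Q²) + A = A + A² + Q²)
(u(2, 14)*O(-4, -5) + 59) + 167*(-281 + 189) = ((14 + 14² + 2²)*(-4 - 1*(-5)) + 59) + 167*(-281 + 189) = ((14 + 196 + 4)*(-4 + 5) + 59) + 167*(-92) = (214*1 + 59) - 15364 = (214 + 59) - 15364 = 273 - 15364 = -15091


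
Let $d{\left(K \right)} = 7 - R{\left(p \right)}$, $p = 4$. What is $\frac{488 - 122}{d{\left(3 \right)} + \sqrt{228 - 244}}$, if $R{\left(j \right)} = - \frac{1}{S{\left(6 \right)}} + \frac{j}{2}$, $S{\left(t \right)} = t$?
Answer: $\frac{68076}{1537} - \frac{52704 i}{1537} \approx 44.292 - 34.29 i$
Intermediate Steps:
$R{\left(j \right)} = - \frac{1}{6} + \frac{j}{2}$
$d{\left(K \right)} = \frac{31}{6}$ ($d{\left(K \right)} = 7 - \left(- \frac{1}{6} + \frac{1}{2} \cdot 4\right) = 7 - \left(- \frac{1}{6} + 2\right) = 7 - \frac{11}{6} = \frac{31}{6}$)
$\frac{488 - 122}{d{\left(3 \right)} + \sqrt{228 - 244}} = \frac{488 - 122}{\frac{31}{6} + \sqrt{228 - 244}} = \frac{366}{\frac{31}{6} + \sqrt{-16}} = \frac{366}{\frac{31}{6} + 4 i} = 366 \frac{36 \left(\frac{31}{6} - 4 i\right)}{1537} = \frac{13176 \left(\frac{31}{6} - 4 i\right)}{1537}$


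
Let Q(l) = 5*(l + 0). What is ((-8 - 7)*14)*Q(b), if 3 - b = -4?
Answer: -7350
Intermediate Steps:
b = 7 (b = 3 - 1*(-4) = 3 + 4 = 7)
Q(l) = 5*l
((-8 - 7)*14)*Q(b) = ((-8 - 7)*14)*(5*7) = -15*14*35 = -210*35 = -7350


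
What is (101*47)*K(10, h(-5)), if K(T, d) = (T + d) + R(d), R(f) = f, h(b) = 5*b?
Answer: -189880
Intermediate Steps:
K(T, d) = T + 2*d (K(T, d) = (T + d) + d = T + 2*d)
(101*47)*K(10, h(-5)) = (101*47)*(10 + 2*(5*(-5))) = 4747*(10 + 2*(-25)) = 4747*(10 - 50) = 4747*(-40) = -189880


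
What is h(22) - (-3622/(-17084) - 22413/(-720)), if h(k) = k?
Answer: -9575081/1025040 ≈ -9.3412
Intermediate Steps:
h(22) - (-3622/(-17084) - 22413/(-720)) = 22 - (-3622/(-17084) - 22413/(-720)) = 22 - (-3622*(-1/17084) - 22413*(-1/720)) = 22 - (1811/8542 + 7471/240) = 22 - 1*32125961/1025040 = 22 - 32125961/1025040 = -9575081/1025040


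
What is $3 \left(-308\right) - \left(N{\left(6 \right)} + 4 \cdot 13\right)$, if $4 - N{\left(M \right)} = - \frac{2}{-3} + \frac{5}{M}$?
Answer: $- \frac{1957}{2} \approx -978.5$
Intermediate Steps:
$N{\left(M \right)} = \frac{10}{3} - \frac{5}{M}$ ($N{\left(M \right)} = 4 - \left(- \frac{2}{-3} + \frac{5}{M}\right) = 4 - \left(\left(-2\right) \left(- \frac{1}{3}\right) + \frac{5}{M}\right) = 4 - \left(\frac{2}{3} + \frac{5}{M}\right) = \frac{10}{3} - \frac{5}{M}$)
$3 \left(-308\right) - \left(N{\left(6 \right)} + 4 \cdot 13\right) = 3 \left(-308\right) - \left(\left(\frac{10}{3} - \frac{5}{6}\right) + 4 \cdot 13\right) = -924 - \left(\left(\frac{10}{3} - \frac{5}{6}\right) + 52\right) = -924 - \left(\frac{5}{2} + 52\right) = -924 - \frac{109}{2} = - \frac{1957}{2}$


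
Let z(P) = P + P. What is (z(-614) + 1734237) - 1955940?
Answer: -222931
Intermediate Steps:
z(P) = 2*P
(z(-614) + 1734237) - 1955940 = (2*(-614) + 1734237) - 1955940 = (-1228 + 1734237) - 1955940 = 1733009 - 1955940 = -222931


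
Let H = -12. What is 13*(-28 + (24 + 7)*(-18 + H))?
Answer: -12454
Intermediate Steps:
13*(-28 + (24 + 7)*(-18 + H)) = 13*(-28 + (24 + 7)*(-18 - 12)) = 13*(-28 + 31*(-30)) = 13*(-28 - 930) = 13*(-958) = -12454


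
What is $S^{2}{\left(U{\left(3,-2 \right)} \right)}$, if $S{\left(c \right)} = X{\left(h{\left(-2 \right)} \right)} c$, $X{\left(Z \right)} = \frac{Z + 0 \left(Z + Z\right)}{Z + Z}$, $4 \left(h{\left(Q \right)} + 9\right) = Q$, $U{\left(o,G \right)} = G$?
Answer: $1$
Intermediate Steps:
$h{\left(Q \right)} = -9 + \frac{Q}{4}$
$X{\left(Z \right)} = \frac{1}{2}$ ($X{\left(Z \right)} = \frac{Z + 0 \cdot 2 Z}{2 Z} = \left(Z + 0\right) \frac{1}{2 Z} = Z \frac{1}{2 Z} = \frac{1}{2}$)
$S{\left(c \right)} = \frac{c}{2}$
$S^{2}{\left(U{\left(3,-2 \right)} \right)} = \left(\frac{1}{2} \left(-2\right)\right)^{2} = \left(-1\right)^{2} = 1$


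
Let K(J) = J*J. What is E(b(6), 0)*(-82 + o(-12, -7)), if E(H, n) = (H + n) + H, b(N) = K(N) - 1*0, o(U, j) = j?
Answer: -6408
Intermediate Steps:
K(J) = J**2
b(N) = N**2 (b(N) = N**2 - 1*0 = N**2 + 0 = N**2)
E(H, n) = n + 2*H
E(b(6), 0)*(-82 + o(-12, -7)) = (0 + 2*6**2)*(-82 - 7) = (0 + 2*36)*(-89) = (0 + 72)*(-89) = 72*(-89) = -6408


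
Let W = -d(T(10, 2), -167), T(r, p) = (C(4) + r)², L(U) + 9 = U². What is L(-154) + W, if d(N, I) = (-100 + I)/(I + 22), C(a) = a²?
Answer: 3437248/145 ≈ 23705.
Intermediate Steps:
L(U) = -9 + U²
T(r, p) = (16 + r)² (T(r, p) = (4² + r)² = (16 + r)²)
d(N, I) = (-100 + I)/(22 + I)
W = -267/145 (W = -(-100 - 167)/(22 - 167) = -(-267)/(-145) = -(-1)*(-267)/145 = -1*267/145 = -267/145 ≈ -1.8414)
L(-154) + W = (-9 + (-154)²) - 267/145 = (-9 + 23716) - 267/145 = 23707 - 267/145 = 3437248/145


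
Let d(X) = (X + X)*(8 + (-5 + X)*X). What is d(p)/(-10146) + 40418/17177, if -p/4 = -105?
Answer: -4709034218/326363 ≈ -14429.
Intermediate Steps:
p = 420 (p = -4*(-105) = 420)
d(X) = 2*X*(8 + X*(-5 + X)) (d(X) = (2*X)*(8 + X*(-5 + X)) = 2*X*(8 + X*(-5 + X)))
d(p)/(-10146) + 40418/17177 = (2*420*(8 + 420**2 - 5*420))/(-10146) + 40418/17177 = (2*420*(8 + 176400 - 2100))*(-1/10146) + 40418*(1/17177) = (2*420*174308)*(-1/10146) + 40418/17177 = 146418720*(-1/10146) + 40418/17177 = -24403120/1691 + 40418/17177 = -4709034218/326363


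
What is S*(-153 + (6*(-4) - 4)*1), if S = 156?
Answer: -28236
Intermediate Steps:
S*(-153 + (6*(-4) - 4)*1) = 156*(-153 + (6*(-4) - 4)*1) = 156*(-153 + (-24 - 4)*1) = 156*(-153 - 28*1) = 156*(-153 - 28) = 156*(-181) = -28236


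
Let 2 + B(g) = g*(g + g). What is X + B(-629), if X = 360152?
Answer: 1151432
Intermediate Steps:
B(g) = -2 + 2*g² (B(g) = -2 + g*(g + g) = -2 + g*(2*g) = -2 + 2*g²)
X + B(-629) = 360152 + (-2 + 2*(-629)²) = 360152 + (-2 + 2*395641) = 360152 + (-2 + 791282) = 360152 + 791280 = 1151432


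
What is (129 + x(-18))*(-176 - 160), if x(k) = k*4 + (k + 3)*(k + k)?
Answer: -200592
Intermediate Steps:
x(k) = 4*k + 2*k*(3 + k) (x(k) = 4*k + (3 + k)*(2*k) = 4*k + 2*k*(3 + k))
(129 + x(-18))*(-176 - 160) = (129 + 2*(-18)*(5 - 18))*(-176 - 160) = (129 + 2*(-18)*(-13))*(-336) = (129 + 468)*(-336) = 597*(-336) = -200592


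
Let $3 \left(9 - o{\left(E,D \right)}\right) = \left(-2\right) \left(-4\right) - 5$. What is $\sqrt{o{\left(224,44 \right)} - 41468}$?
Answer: $2 i \sqrt{10365} \approx 203.62 i$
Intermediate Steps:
$o{\left(E,D \right)} = 8$ ($o{\left(E,D \right)} = 9 - \frac{\left(-2\right) \left(-4\right) - 5}{3} = 9 - \frac{8 - 5}{3} = 9 - 1 = 8$)
$\sqrt{o{\left(224,44 \right)} - 41468} = \sqrt{8 - 41468} = \sqrt{-41460} = 2 i \sqrt{10365}$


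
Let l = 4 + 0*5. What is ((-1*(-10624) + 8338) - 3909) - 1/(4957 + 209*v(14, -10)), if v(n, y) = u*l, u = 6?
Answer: 150123568/9973 ≈ 15053.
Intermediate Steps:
l = 4 (l = 4 + 0 = 4)
v(n, y) = 24 (v(n, y) = 6*4 = 24)
((-1*(-10624) + 8338) - 3909) - 1/(4957 + 209*v(14, -10)) = ((-1*(-10624) + 8338) - 3909) - 1/(4957 + 209*24) = ((10624 + 8338) - 3909) - 1/(4957 + 5016) = (18962 - 3909) - 1/9973 = 15053 - 1*1/9973 = 15053 - 1/9973 = 150123568/9973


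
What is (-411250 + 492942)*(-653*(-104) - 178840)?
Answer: -9061930176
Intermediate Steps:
(-411250 + 492942)*(-653*(-104) - 178840) = 81692*(67912 - 178840) = 81692*(-110928) = -9061930176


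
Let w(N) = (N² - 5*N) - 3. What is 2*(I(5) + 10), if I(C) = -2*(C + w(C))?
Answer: 12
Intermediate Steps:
w(N) = -3 + N² - 5*N
I(C) = 6 - 2*C² + 8*C (I(C) = -2*(C + (-3 + C² - 5*C)) = -2*(-3 + C² - 4*C) = 6 - 2*C² + 8*C)
2*(I(5) + 10) = 2*((6 - 2*5² + 8*5) + 10) = 2*((6 - 2*25 + 40) + 10) = 2*((6 - 50 + 40) + 10) = 2*(-4 + 10) = 2*6 = 12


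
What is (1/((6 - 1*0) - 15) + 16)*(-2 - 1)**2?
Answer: 143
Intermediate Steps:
(1/((6 - 1*0) - 15) + 16)*(-2 - 1)**2 = (1/((6 + 0) - 15) + 16)*(-3)**2 = (1/(6 - 15) + 16)*9 = (1/(-9) + 16)*9 = (-1/9 + 16)*9 = (143/9)*9 = 143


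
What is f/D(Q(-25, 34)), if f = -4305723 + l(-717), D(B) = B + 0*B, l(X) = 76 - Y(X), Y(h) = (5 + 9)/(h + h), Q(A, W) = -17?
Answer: 3087148892/12189 ≈ 2.5327e+5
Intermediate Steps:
Y(h) = 7/h (Y(h) = 14/((2*h)) = 14*(1/(2*h)) = 7/h)
l(X) = 76 - 7/X
D(B) = B (D(B) = B + 0 = B)
f = -3087148892/717 (f = -4305723 + (76 - 7/(-717)) = -4305723 + (76 - 7*(-1/717)) = -4305723 + (76 + 7/717) = -4305723 + 54499/717 = -3087148892/717 ≈ -4.3056e+6)
f/D(Q(-25, 34)) = -3087148892/717/(-17) = -3087148892/717*(-1/17) = 3087148892/12189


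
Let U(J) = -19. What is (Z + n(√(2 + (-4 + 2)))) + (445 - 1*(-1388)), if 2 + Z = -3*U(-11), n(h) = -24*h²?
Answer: 1888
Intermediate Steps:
Z = 55 (Z = -2 - 3*(-19) = -2 + 57 = 55)
(Z + n(√(2 + (-4 + 2)))) + (445 - 1*(-1388)) = (55 - 24*(√(2 + (-4 + 2)))²) + (445 - 1*(-1388)) = (55 - 24*(√(2 - 2))²) + (445 + 1388) = (55 - 24*(√0)²) + 1833 = (55 - 24*0²) + 1833 = (55 - 24*0) + 1833 = (55 + 0) + 1833 = 55 + 1833 = 1888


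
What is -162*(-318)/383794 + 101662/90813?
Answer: 21847794068/17426742261 ≈ 1.2537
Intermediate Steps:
-162*(-318)/383794 + 101662/90813 = 51516*(1/383794) + 101662*(1/90813) = 25758/191897 + 101662/90813 = 21847794068/17426742261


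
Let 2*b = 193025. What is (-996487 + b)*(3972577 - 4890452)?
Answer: 1652128188375/2 ≈ 8.2606e+11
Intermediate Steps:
b = 193025/2 (b = (½)*193025 = 193025/2 ≈ 96513.)
(-996487 + b)*(3972577 - 4890452) = (-996487 + 193025/2)*(3972577 - 4890452) = -1799949/2*(-917875) = 1652128188375/2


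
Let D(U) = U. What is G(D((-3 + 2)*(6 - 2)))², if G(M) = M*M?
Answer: 256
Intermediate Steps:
G(M) = M²
G(D((-3 + 2)*(6 - 2)))² = (((-3 + 2)*(6 - 2))²)² = ((-1*4)²)² = ((-4)²)² = 16² = 256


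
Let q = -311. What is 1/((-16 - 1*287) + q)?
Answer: -1/614 ≈ -0.0016287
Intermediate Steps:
1/((-16 - 1*287) + q) = 1/((-16 - 1*287) - 311) = 1/((-16 - 287) - 311) = 1/(-303 - 311) = 1/(-614) = -1/614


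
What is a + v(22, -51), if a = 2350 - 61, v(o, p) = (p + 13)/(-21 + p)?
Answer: 82423/36 ≈ 2289.5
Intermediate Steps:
v(o, p) = (13 + p)/(-21 + p)
a = 2289
a + v(22, -51) = 2289 + (13 - 51)/(-21 - 51) = 2289 - 38/(-72) = 2289 - 1/72*(-38) = 2289 + 19/36 = 82423/36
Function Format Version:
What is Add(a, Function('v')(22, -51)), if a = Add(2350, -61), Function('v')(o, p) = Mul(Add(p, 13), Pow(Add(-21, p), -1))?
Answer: Rational(82423, 36) ≈ 2289.5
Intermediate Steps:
Function('v')(o, p) = Mul(Pow(Add(-21, p), -1), Add(13, p)) (Function('v')(o, p) = Mul(Add(13, p), Pow(Add(-21, p), -1)) = Mul(Pow(Add(-21, p), -1), Add(13, p)))
a = 2289
Add(a, Function('v')(22, -51)) = Add(2289, Mul(Pow(Add(-21, -51), -1), Add(13, -51))) = Add(2289, Mul(Pow(-72, -1), -38)) = Add(2289, Mul(Rational(-1, 72), -38)) = Add(2289, Rational(19, 36)) = Rational(82423, 36)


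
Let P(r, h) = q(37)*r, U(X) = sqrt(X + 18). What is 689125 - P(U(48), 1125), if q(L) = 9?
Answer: 689125 - 9*sqrt(66) ≈ 6.8905e+5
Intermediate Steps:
U(X) = sqrt(18 + X)
P(r, h) = 9*r
689125 - P(U(48), 1125) = 689125 - 9*sqrt(18 + 48) = 689125 - 9*sqrt(66)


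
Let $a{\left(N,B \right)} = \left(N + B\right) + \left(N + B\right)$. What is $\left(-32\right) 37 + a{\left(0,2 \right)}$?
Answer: $-1180$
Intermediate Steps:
$a{\left(N,B \right)} = 2 B + 2 N$ ($a{\left(N,B \right)} = \left(B + N\right) + \left(B + N\right) = 2 B + 2 N$)
$\left(-32\right) 37 + a{\left(0,2 \right)} = \left(-32\right) 37 + \left(2 \cdot 2 + 2 \cdot 0\right) = -1184 + \left(4 + 0\right) = -1184 + 4 = -1180$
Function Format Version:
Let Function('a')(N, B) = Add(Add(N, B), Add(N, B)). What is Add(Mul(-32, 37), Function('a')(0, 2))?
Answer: -1180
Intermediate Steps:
Function('a')(N, B) = Add(Mul(2, B), Mul(2, N)) (Function('a')(N, B) = Add(Add(B, N), Add(B, N)) = Add(Mul(2, B), Mul(2, N)))
Add(Mul(-32, 37), Function('a')(0, 2)) = Add(Mul(-32, 37), Add(Mul(2, 2), Mul(2, 0))) = Add(-1184, Add(4, 0)) = Add(-1184, 4) = -1180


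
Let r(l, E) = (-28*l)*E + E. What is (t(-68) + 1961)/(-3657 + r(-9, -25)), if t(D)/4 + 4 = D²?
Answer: -20441/9982 ≈ -2.0478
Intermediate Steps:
t(D) = -16 + 4*D²
r(l, E) = E - 28*E*l (r(l, E) = -28*E*l + E = E - 28*E*l)
(t(-68) + 1961)/(-3657 + r(-9, -25)) = ((-16 + 4*(-68)²) + 1961)/(-3657 - 25*(1 - 28*(-9))) = ((-16 + 4*4624) + 1961)/(-3657 - 25*(1 + 252)) = ((-16 + 18496) + 1961)/(-3657 - 25*253) = (18480 + 1961)/(-3657 - 6325) = 20441/(-9982) = 20441*(-1/9982) = -20441/9982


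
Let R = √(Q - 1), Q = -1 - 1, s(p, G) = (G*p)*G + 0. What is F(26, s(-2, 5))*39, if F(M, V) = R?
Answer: 39*I*√3 ≈ 67.55*I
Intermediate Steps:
s(p, G) = p*G² (s(p, G) = p*G² + 0 = p*G²)
Q = -2
R = I*√3 (R = √(-2 - 1) = √(-3) = I*√3 ≈ 1.732*I)
F(M, V) = I*√3
F(26, s(-2, 5))*39 = (I*√3)*39 = 39*I*√3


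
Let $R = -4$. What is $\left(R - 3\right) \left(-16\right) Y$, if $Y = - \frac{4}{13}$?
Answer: $- \frac{448}{13} \approx -34.462$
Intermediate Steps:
$Y = - \frac{4}{13}$ ($Y = \left(-4\right) \frac{1}{13} = - \frac{4}{13} \approx -0.30769$)
$\left(R - 3\right) \left(-16\right) Y = \left(-4 - 3\right) \left(-16\right) \left(- \frac{4}{13}\right) = \left(-7\right) \left(-16\right) \left(- \frac{4}{13}\right) = 112 \left(- \frac{4}{13}\right) = - \frac{448}{13}$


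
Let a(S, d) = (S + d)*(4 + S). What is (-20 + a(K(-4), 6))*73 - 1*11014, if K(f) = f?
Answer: -12474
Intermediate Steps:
a(S, d) = (4 + S)*(S + d)
(-20 + a(K(-4), 6))*73 - 1*11014 = (-20 + ((-4)² + 4*(-4) + 4*6 - 4*6))*73 - 1*11014 = (-20 + (16 - 16 + 24 - 24))*73 - 11014 = (-20 + 0)*73 - 11014 = -20*73 - 11014 = -1460 - 11014 = -12474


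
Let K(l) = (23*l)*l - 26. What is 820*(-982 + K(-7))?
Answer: 97580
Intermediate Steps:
K(l) = -26 + 23*l² (K(l) = 23*l² - 26 = -26 + 23*l²)
820*(-982 + K(-7)) = 820*(-982 + (-26 + 23*(-7)²)) = 820*(-982 + (-26 + 23*49)) = 820*(-982 + (-26 + 1127)) = 820*(-982 + 1101) = 820*119 = 97580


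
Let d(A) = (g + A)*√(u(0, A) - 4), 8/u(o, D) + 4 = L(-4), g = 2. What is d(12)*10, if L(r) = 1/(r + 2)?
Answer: 280*I*√13/3 ≈ 336.52*I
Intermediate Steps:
L(r) = 1/(2 + r)
u(o, D) = -16/9 (u(o, D) = 8/(-4 + 1/(2 - 4)) = 8/(-4 + 1/(-2)) = 8/(-4 - ½) = 8/(-9/2) = 8*(-2/9) = -16/9)
d(A) = 2*I*√13*(2 + A)/3 (d(A) = (2 + A)*√(-16/9 - 4) = (2 + A)*√(-52/9) = (2 + A)*(2*I*√13/3) = 2*I*√13*(2 + A)/3)
d(12)*10 = (2*I*√13*(2 + 12)/3)*10 = ((⅔)*I*√13*14)*10 = (28*I*√13/3)*10 = 280*I*√13/3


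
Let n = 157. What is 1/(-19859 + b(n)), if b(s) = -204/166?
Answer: -83/1648399 ≈ -5.0352e-5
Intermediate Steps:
b(s) = -102/83 (b(s) = -204*1/166 = -102/83)
1/(-19859 + b(n)) = 1/(-19859 - 102/83) = 1/(-1648399/83) = -83/1648399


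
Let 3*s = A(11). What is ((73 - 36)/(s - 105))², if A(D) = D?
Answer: 12321/92416 ≈ 0.13332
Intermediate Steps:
s = 11/3 (s = (⅓)*11 = 11/3 ≈ 3.6667)
((73 - 36)/(s - 105))² = ((73 - 36)/(11/3 - 105))² = (37/(-304/3))² = (37*(-3/304))² = (-111/304)² = 12321/92416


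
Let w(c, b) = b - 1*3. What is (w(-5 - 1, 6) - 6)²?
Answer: 9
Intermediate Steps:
w(c, b) = -3 + b (w(c, b) = b - 3 = -3 + b)
(w(-5 - 1, 6) - 6)² = ((-3 + 6) - 6)² = (3 - 6)² = (-3)² = 9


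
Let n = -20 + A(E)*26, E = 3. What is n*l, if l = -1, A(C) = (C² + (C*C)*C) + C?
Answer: -994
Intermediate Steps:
A(C) = C + C² + C³ (A(C) = (C² + C²*C) + C = (C² + C³) + C = C + C² + C³)
n = 994 (n = -20 + (3*(1 + 3 + 3²))*26 = -20 + (3*(1 + 3 + 9))*26 = -20 + (3*13)*26 = -20 + 39*26 = -20 + 1014 = 994)
n*l = 994*(-1) = -994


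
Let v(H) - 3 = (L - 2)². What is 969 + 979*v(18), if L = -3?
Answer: 28381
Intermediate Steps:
v(H) = 28 (v(H) = 3 + (-3 - 2)² = 3 + (-5)² = 3 + 25 = 28)
969 + 979*v(18) = 969 + 979*28 = 969 + 27412 = 28381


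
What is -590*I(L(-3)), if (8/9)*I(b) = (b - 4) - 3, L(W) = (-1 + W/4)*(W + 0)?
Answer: 18585/16 ≈ 1161.6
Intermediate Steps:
L(W) = W*(-1 + W/4) (L(W) = (-1 + W*(¼))*W = (-1 + W/4)*W = W*(-1 + W/4))
I(b) = -63/8 + 9*b/8 (I(b) = 9*((b - 4) - 3)/8 = 9*((-4 + b) - 3)/8 = 9*(-7 + b)/8 = -63/8 + 9*b/8)
-590*I(L(-3)) = -590*(-63/8 + 9*((¼)*(-3)*(-4 - 3))/8) = -590*(-63/8 + 9*((¼)*(-3)*(-7))/8) = -590*(-63/8 + (9/8)*(21/4)) = -590*(-63/8 + 189/32) = -590*(-63/32) = 18585/16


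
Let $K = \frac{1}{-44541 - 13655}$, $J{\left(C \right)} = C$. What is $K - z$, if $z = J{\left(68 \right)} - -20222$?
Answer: $- \frac{1180796841}{58196} \approx -20290.0$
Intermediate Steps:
$z = 20290$ ($z = 68 - -20222 = 68 + 20222 = 20290$)
$K = - \frac{1}{58196}$ ($K = \frac{1}{-58196} = - \frac{1}{58196} \approx -1.7183 \cdot 10^{-5}$)
$K - z = - \frac{1}{58196} - 20290 = - \frac{1180796841}{58196}$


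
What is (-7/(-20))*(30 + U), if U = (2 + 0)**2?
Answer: 119/10 ≈ 11.900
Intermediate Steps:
U = 4 (U = 2**2 = 4)
(-7/(-20))*(30 + U) = (-7/(-20))*(30 + 4) = -7*(-1/20)*34 = (7/20)*34 = 119/10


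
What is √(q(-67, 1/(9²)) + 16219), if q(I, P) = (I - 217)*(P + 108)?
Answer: I*√1170977/9 ≈ 120.24*I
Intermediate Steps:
q(I, P) = (-217 + I)*(108 + P)
√(q(-67, 1/(9²)) + 16219) = √((-23436 - 217/(9²) + 108*(-67) - 67/(9²)) + 16219) = √((-23436 - 217/81 - 7236 - 67/81) + 16219) = √(-2484716/81 + 16219) = √(-1170977/81) = I*√1170977/9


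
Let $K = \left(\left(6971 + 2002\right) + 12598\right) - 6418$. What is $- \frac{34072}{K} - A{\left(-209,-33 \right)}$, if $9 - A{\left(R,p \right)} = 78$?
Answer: $\frac{1011485}{15153} \approx 66.751$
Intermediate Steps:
$A{\left(R,p \right)} = -69$ ($A{\left(R,p \right)} = 9 - 78 = -69$)
$K = 15153$ ($K = \left(8973 + 12598\right) - 6418 = 21571 - 6418 = 15153$)
$- \frac{34072}{K} - A{\left(-209,-33 \right)} = - \frac{34072}{15153} - -69 = \left(-34072\right) \frac{1}{15153} + 69 = - \frac{34072}{15153} + 69 = \frac{1011485}{15153}$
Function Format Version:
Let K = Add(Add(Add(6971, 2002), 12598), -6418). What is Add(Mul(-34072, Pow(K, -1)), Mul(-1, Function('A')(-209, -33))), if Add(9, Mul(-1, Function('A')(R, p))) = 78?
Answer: Rational(1011485, 15153) ≈ 66.751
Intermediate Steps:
Function('A')(R, p) = -69 (Function('A')(R, p) = Add(9, Mul(-1, 78)) = Add(9, -78) = -69)
K = 15153 (K = Add(Add(8973, 12598), -6418) = Add(21571, -6418) = 15153)
Add(Mul(-34072, Pow(K, -1)), Mul(-1, Function('A')(-209, -33))) = Add(Mul(-34072, Pow(15153, -1)), Mul(-1, -69)) = Add(Mul(-34072, Rational(1, 15153)), 69) = Add(Rational(-34072, 15153), 69) = Rational(1011485, 15153)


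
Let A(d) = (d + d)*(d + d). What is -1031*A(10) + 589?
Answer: -411811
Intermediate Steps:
A(d) = 4*d² (A(d) = (2*d)*(2*d) = 4*d²)
-1031*A(10) + 589 = -4124*10² + 589 = -4124*100 + 589 = -1031*400 + 589 = -412400 + 589 = -411811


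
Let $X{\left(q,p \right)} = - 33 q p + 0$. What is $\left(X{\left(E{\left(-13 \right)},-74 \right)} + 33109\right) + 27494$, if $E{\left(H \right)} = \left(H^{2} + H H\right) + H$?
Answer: $854253$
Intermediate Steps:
$E{\left(H \right)} = H + 2 H^{2}$ ($E{\left(H \right)} = \left(H^{2} + H^{2}\right) + H = 2 H^{2} + H = H + 2 H^{2}$)
$X{\left(q,p \right)} = - 33 p q$ ($X{\left(q,p \right)} = - 33 p q + 0 = - 33 p q$)
$\left(X{\left(E{\left(-13 \right)},-74 \right)} + 33109\right) + 27494 = \left(\left(-33\right) \left(-74\right) \left(- 13 \left(1 + 2 \left(-13\right)\right)\right) + 33109\right) + 27494 = \left(\left(-33\right) \left(-74\right) \left(- 13 \left(1 - 26\right)\right) + 33109\right) + 27494 = \left(\left(-33\right) \left(-74\right) \left(\left(-13\right) \left(-25\right)\right) + 33109\right) + 27494 = \left(\left(-33\right) \left(-74\right) 325 + 33109\right) + 27494 = \left(793650 + 33109\right) + 27494 = 826759 + 27494 = 854253$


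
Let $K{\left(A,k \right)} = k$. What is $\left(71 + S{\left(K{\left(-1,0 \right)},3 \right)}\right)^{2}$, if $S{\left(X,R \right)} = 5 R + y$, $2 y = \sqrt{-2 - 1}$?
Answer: $\frac{\left(172 + i \sqrt{3}\right)^{2}}{4} \approx 7395.3 + 148.96 i$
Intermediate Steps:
$y = \frac{i \sqrt{3}}{2}$ ($y = \frac{\sqrt{-2 - 1}}{2} = \frac{\sqrt{-3}}{2} = \frac{i \sqrt{3}}{2} \approx 0.86602 i$)
$S{\left(X,R \right)} = 5 R + \frac{i \sqrt{3}}{2}$
$\left(71 + S{\left(K{\left(-1,0 \right)},3 \right)}\right)^{2} = \left(71 + \left(5 \cdot 3 + \frac{i \sqrt{3}}{2}\right)\right)^{2} = \left(71 + \left(15 + \frac{i \sqrt{3}}{2}\right)\right)^{2} = \left(86 + \frac{i \sqrt{3}}{2}\right)^{2}$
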